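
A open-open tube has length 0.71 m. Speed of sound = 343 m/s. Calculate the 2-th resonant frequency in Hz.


Given values:
  Tube type: open-open, L = 0.71 m, c = 343 m/s, n = 2
Formula: f_n = n * c / (2 * L)
Compute 2 * L = 2 * 0.71 = 1.42
f = 2 * 343 / 1.42
f = 483.1

483.1 Hz


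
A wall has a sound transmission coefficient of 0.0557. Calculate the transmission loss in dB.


Given values:
  tau = 0.0557
Formula: TL = 10 * log10(1 / tau)
Compute 1 / tau = 1 / 0.0557 = 17.9533
Compute log10(17.9533) = 1.254144
TL = 10 * 1.254144 = 12.54

12.54 dB


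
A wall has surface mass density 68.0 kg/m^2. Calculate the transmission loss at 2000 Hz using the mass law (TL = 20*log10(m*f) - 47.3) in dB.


Given values:
  m = 68.0 kg/m^2, f = 2000 Hz
Formula: TL = 20 * log10(m * f) - 47.3
Compute m * f = 68.0 * 2000 = 136000.0
Compute log10(136000.0) = 5.133539
Compute 20 * 5.133539 = 102.6708
TL = 102.6708 - 47.3 = 55.37

55.37 dB


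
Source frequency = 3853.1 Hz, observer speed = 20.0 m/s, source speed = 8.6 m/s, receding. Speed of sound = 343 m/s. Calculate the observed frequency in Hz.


Given values:
  f_s = 3853.1 Hz, v_o = 20.0 m/s, v_s = 8.6 m/s
  Direction: receding
Formula: f_o = f_s * (c - v_o) / (c + v_s)
Numerator: c - v_o = 343 - 20.0 = 323.0
Denominator: c + v_s = 343 + 8.6 = 351.6
f_o = 3853.1 * 323.0 / 351.6 = 3539.68

3539.68 Hz


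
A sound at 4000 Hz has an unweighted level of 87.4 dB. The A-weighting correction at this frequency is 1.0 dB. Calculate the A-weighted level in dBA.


Given values:
  SPL = 87.4 dB
  A-weighting at 4000 Hz = 1.0 dB
Formula: L_A = SPL + A_weight
L_A = 87.4 + (1.0)
L_A = 88.4

88.4 dBA


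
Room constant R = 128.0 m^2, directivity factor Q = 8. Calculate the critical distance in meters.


Given values:
  R = 128.0 m^2, Q = 8
Formula: d_c = 0.141 * sqrt(Q * R)
Compute Q * R = 8 * 128.0 = 1024.0
Compute sqrt(1024.0) = 32.0
d_c = 0.141 * 32.0 = 4.512

4.512 m


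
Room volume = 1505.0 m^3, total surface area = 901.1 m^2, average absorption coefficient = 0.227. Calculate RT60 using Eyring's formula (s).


Given values:
  V = 1505.0 m^3, S = 901.1 m^2, alpha = 0.227
Formula: RT60 = 0.161 * V / (-S * ln(1 - alpha))
Compute ln(1 - 0.227) = ln(0.773) = -0.257476
Denominator: -901.1 * -0.257476 = 232.0116
Numerator: 0.161 * 1505.0 = 242.305
RT60 = 242.305 / 232.0116 = 1.044

1.044 s


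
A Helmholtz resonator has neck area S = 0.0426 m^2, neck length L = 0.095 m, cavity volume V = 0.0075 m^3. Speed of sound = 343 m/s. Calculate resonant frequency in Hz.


Given values:
  S = 0.0426 m^2, L = 0.095 m, V = 0.0075 m^3, c = 343 m/s
Formula: f = (c / (2*pi)) * sqrt(S / (V * L))
Compute V * L = 0.0075 * 0.095 = 0.0007125
Compute S / (V * L) = 0.0426 / 0.0007125 = 59.7895
Compute sqrt(59.7895) = 7.732367
Compute c / (2*pi) = 343 / 6.283185 = 54.590148
f = 54.590148 * 7.732367 = 422.11

422.11 Hz


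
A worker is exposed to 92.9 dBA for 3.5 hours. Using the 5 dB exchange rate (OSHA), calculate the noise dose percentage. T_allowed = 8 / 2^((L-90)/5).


Given values:
  L = 92.9 dBA, T = 3.5 hours
Formula: T_allowed = 8 / 2^((L - 90) / 5)
Compute exponent: (92.9 - 90) / 5 = 0.58
Compute 2^(0.58) = 1.494849
T_allowed = 8 / 1.494849 = 5.351711 hours
Dose = (T / T_allowed) * 100
Dose = (3.5 / 5.351711) * 100 = 65.4

65.4 %


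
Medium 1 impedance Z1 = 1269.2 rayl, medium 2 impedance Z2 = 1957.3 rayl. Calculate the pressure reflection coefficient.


Given values:
  Z1 = 1269.2 rayl, Z2 = 1957.3 rayl
Formula: R = (Z2 - Z1) / (Z2 + Z1)
Numerator: Z2 - Z1 = 1957.3 - 1269.2 = 688.1
Denominator: Z2 + Z1 = 1957.3 + 1269.2 = 3226.5
R = 688.1 / 3226.5 = 0.2133

0.2133


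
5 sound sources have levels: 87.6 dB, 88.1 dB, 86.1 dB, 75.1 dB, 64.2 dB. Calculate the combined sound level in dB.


Formula: L_total = 10 * log10( sum(10^(Li/10)) )
  Source 1: 10^(87.6/10) = 575439937.3372
  Source 2: 10^(88.1/10) = 645654229.0347
  Source 3: 10^(86.1/10) = 407380277.8041
  Source 4: 10^(75.1/10) = 32359365.693
  Source 5: 10^(64.2/10) = 2630267.9919
Sum of linear values = 1663464077.8609
L_total = 10 * log10(1663464077.8609) = 92.21

92.21 dB


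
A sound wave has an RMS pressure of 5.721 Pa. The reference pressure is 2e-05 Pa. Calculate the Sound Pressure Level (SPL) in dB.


Given values:
  p = 5.721 Pa
  p_ref = 2e-05 Pa
Formula: SPL = 20 * log10(p / p_ref)
Compute ratio: p / p_ref = 5.721 / 2e-05 = 286050
Compute log10: log10(286050) = 5.456442
Multiply: SPL = 20 * 5.456442 = 109.13

109.13 dB


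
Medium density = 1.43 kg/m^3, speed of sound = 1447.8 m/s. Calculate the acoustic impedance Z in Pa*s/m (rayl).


Given values:
  rho = 1.43 kg/m^3
  c = 1447.8 m/s
Formula: Z = rho * c
Z = 1.43 * 1447.8
Z = 2070.35

2070.35 rayl


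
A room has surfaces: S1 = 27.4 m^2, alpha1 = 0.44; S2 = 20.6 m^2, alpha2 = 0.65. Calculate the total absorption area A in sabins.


Given surfaces:
  Surface 1: 27.4 * 0.44 = 12.056
  Surface 2: 20.6 * 0.65 = 13.39
Formula: A = sum(Si * alpha_i)
A = 12.056 + 13.39
A = 25.45

25.45 sabins


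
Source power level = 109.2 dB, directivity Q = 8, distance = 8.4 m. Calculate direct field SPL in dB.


Given values:
  Lw = 109.2 dB, Q = 8, r = 8.4 m
Formula: SPL = Lw + 10 * log10(Q / (4 * pi * r^2))
Compute 4 * pi * r^2 = 4 * pi * 8.4^2 = 886.6831
Compute Q / denom = 8 / 886.6831 = 0.00902239
Compute 10 * log10(0.00902239) = -20.4468
SPL = 109.2 + (-20.4468) = 88.75

88.75 dB


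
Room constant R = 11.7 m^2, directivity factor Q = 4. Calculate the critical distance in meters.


Given values:
  R = 11.7 m^2, Q = 4
Formula: d_c = 0.141 * sqrt(Q * R)
Compute Q * R = 4 * 11.7 = 46.8
Compute sqrt(46.8) = 6.8411
d_c = 0.141 * 6.8411 = 0.965

0.965 m


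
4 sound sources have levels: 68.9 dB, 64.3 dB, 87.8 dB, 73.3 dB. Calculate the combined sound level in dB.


Formula: L_total = 10 * log10( sum(10^(Li/10)) )
  Source 1: 10^(68.9/10) = 7762471.1663
  Source 2: 10^(64.3/10) = 2691534.8039
  Source 3: 10^(87.8/10) = 602559586.0744
  Source 4: 10^(73.3/10) = 21379620.895
Sum of linear values = 634393212.9396
L_total = 10 * log10(634393212.9396) = 88.02

88.02 dB


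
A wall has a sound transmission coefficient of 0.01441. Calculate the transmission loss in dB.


Given values:
  tau = 0.01441
Formula: TL = 10 * log10(1 / tau)
Compute 1 / tau = 1 / 0.01441 = 69.3963
Compute log10(69.3963) = 1.841336
TL = 10 * 1.841336 = 18.41

18.41 dB


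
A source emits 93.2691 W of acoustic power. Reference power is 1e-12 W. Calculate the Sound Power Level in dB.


Given values:
  W = 93.2691 W
  W_ref = 1e-12 W
Formula: SWL = 10 * log10(W / W_ref)
Compute ratio: W / W_ref = 93269100000000
Compute log10: log10(93269100000000) = 13.969738
Multiply: SWL = 10 * 13.969738 = 139.7

139.7 dB


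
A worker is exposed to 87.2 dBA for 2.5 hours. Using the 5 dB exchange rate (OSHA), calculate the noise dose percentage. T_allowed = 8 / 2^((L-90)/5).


Given values:
  L = 87.2 dBA, T = 2.5 hours
Formula: T_allowed = 8 / 2^((L - 90) / 5)
Compute exponent: (87.2 - 90) / 5 = -0.56
Compute 2^(-0.56) = 0.678302
T_allowed = 8 / 0.678302 = 11.794157 hours
Dose = (T / T_allowed) * 100
Dose = (2.5 / 11.794157) * 100 = 21.2

21.2 %


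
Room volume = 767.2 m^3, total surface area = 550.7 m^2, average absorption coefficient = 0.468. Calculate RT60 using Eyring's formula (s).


Given values:
  V = 767.2 m^3, S = 550.7 m^2, alpha = 0.468
Formula: RT60 = 0.161 * V / (-S * ln(1 - alpha))
Compute ln(1 - 0.468) = ln(0.532) = -0.631112
Denominator: -550.7 * -0.631112 = 347.5534
Numerator: 0.161 * 767.2 = 123.5192
RT60 = 123.5192 / 347.5534 = 0.355

0.355 s


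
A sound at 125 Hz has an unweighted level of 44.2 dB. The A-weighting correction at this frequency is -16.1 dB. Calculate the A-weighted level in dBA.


Given values:
  SPL = 44.2 dB
  A-weighting at 125 Hz = -16.1 dB
Formula: L_A = SPL + A_weight
L_A = 44.2 + (-16.1)
L_A = 28.1

28.1 dBA


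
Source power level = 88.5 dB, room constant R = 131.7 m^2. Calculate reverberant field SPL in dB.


Given values:
  Lw = 88.5 dB, R = 131.7 m^2
Formula: SPL = Lw + 10 * log10(4 / R)
Compute 4 / R = 4 / 131.7 = 0.030372
Compute 10 * log10(0.030372) = -15.1753
SPL = 88.5 + (-15.1753) = 73.32

73.32 dB


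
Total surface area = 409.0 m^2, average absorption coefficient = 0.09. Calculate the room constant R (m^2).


Given values:
  S = 409.0 m^2, alpha = 0.09
Formula: R = S * alpha / (1 - alpha)
Numerator: 409.0 * 0.09 = 36.81
Denominator: 1 - 0.09 = 0.91
R = 36.81 / 0.91 = 40.45

40.45 m^2


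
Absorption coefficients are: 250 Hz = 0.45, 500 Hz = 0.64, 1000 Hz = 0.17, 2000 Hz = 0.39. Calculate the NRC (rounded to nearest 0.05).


Given values:
  a_250 = 0.45, a_500 = 0.64
  a_1000 = 0.17, a_2000 = 0.39
Formula: NRC = (a250 + a500 + a1000 + a2000) / 4
Sum = 0.45 + 0.64 + 0.17 + 0.39 = 1.65
NRC = 1.65 / 4 = 0.4125
Rounded to nearest 0.05: 0.4

0.4


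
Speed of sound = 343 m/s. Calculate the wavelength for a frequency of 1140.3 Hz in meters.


Given values:
  c = 343 m/s, f = 1140.3 Hz
Formula: lambda = c / f
lambda = 343 / 1140.3
lambda = 0.3008

0.3008 m


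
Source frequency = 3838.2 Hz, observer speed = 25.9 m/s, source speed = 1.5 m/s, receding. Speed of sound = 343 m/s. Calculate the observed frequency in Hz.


Given values:
  f_s = 3838.2 Hz, v_o = 25.9 m/s, v_s = 1.5 m/s
  Direction: receding
Formula: f_o = f_s * (c - v_o) / (c + v_s)
Numerator: c - v_o = 343 - 25.9 = 317.1
Denominator: c + v_s = 343 + 1.5 = 344.5
f_o = 3838.2 * 317.1 / 344.5 = 3532.93

3532.93 Hz


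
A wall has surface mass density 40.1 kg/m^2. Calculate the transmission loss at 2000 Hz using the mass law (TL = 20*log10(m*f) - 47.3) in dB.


Given values:
  m = 40.1 kg/m^2, f = 2000 Hz
Formula: TL = 20 * log10(m * f) - 47.3
Compute m * f = 40.1 * 2000 = 80200.0
Compute log10(80200.0) = 4.904174
Compute 20 * 4.904174 = 98.0835
TL = 98.0835 - 47.3 = 50.78

50.78 dB


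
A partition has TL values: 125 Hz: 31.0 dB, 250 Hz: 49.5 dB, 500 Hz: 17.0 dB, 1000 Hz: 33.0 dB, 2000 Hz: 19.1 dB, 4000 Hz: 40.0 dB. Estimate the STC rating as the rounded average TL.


Given TL values at each frequency:
  125 Hz: 31.0 dB
  250 Hz: 49.5 dB
  500 Hz: 17.0 dB
  1000 Hz: 33.0 dB
  2000 Hz: 19.1 dB
  4000 Hz: 40.0 dB
Formula: STC ~ round(average of TL values)
Sum = 31.0 + 49.5 + 17.0 + 33.0 + 19.1 + 40.0 = 189.6
Average = 189.6 / 6 = 31.6
Rounded: 32

32


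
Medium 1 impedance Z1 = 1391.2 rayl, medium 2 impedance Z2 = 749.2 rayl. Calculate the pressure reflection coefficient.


Given values:
  Z1 = 1391.2 rayl, Z2 = 749.2 rayl
Formula: R = (Z2 - Z1) / (Z2 + Z1)
Numerator: Z2 - Z1 = 749.2 - 1391.2 = -642.0
Denominator: Z2 + Z1 = 749.2 + 1391.2 = 2140.4
R = -642.0 / 2140.4 = -0.2999

-0.2999


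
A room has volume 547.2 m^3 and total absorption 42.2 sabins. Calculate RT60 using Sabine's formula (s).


Given values:
  V = 547.2 m^3
  A = 42.2 sabins
Formula: RT60 = 0.161 * V / A
Numerator: 0.161 * 547.2 = 88.0992
RT60 = 88.0992 / 42.2 = 2.088

2.088 s


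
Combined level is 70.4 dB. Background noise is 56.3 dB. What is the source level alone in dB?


Given values:
  L_total = 70.4 dB, L_bg = 56.3 dB
Formula: L_source = 10 * log10(10^(L_total/10) - 10^(L_bg/10))
Convert to linear:
  10^(70.4/10) = 10964781.9614
  10^(56.3/10) = 426579.5188
Difference: 10964781.9614 - 426579.5188 = 10538202.4426
L_source = 10 * log10(10538202.4426) = 70.23

70.23 dB


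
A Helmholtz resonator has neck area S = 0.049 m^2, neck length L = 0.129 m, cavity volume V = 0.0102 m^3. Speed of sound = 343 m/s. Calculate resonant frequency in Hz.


Given values:
  S = 0.049 m^2, L = 0.129 m, V = 0.0102 m^3, c = 343 m/s
Formula: f = (c / (2*pi)) * sqrt(S / (V * L))
Compute V * L = 0.0102 * 0.129 = 0.0013158
Compute S / (V * L) = 0.049 / 0.0013158 = 37.2397
Compute sqrt(37.2397) = 6.102434
Compute c / (2*pi) = 343 / 6.283185 = 54.590148
f = 54.590148 * 6.102434 = 333.13

333.13 Hz


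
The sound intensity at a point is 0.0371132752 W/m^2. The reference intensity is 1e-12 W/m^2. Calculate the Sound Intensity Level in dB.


Given values:
  I = 0.0371132752 W/m^2
  I_ref = 1e-12 W/m^2
Formula: SIL = 10 * log10(I / I_ref)
Compute ratio: I / I_ref = 37113275200
Compute log10: log10(37113275200) = 10.569529
Multiply: SIL = 10 * 10.569529 = 105.7

105.7 dB


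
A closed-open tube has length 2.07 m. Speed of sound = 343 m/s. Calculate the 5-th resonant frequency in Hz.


Given values:
  Tube type: closed-open, L = 2.07 m, c = 343 m/s, n = 5
Formula: f_n = (2n - 1) * c / (4 * L)
Compute 2n - 1 = 2*5 - 1 = 9
Compute 4 * L = 4 * 2.07 = 8.28
f = 9 * 343 / 8.28
f = 372.83

372.83 Hz


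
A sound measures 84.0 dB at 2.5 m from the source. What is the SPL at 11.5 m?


Given values:
  SPL1 = 84.0 dB, r1 = 2.5 m, r2 = 11.5 m
Formula: SPL2 = SPL1 - 20 * log10(r2 / r1)
Compute ratio: r2 / r1 = 11.5 / 2.5 = 4.6
Compute log10: log10(4.6) = 0.662758
Compute drop: 20 * 0.662758 = 13.2552
SPL2 = 84.0 - 13.2552 = 70.74

70.74 dB


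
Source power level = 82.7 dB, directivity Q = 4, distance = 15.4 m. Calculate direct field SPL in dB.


Given values:
  Lw = 82.7 dB, Q = 4, r = 15.4 m
Formula: SPL = Lw + 10 * log10(Q / (4 * pi * r^2))
Compute 4 * pi * r^2 = 4 * pi * 15.4^2 = 2980.2405
Compute Q / denom = 4 / 2980.2405 = 0.00134217
Compute 10 * log10(0.00134217) = -28.7219
SPL = 82.7 + (-28.7219) = 53.98

53.98 dB


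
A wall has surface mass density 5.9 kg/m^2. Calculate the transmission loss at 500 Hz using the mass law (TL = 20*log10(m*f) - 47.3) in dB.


Given values:
  m = 5.9 kg/m^2, f = 500 Hz
Formula: TL = 20 * log10(m * f) - 47.3
Compute m * f = 5.9 * 500 = 2950.0
Compute log10(2950.0) = 3.469822
Compute 20 * 3.469822 = 69.3964
TL = 69.3964 - 47.3 = 22.1

22.1 dB


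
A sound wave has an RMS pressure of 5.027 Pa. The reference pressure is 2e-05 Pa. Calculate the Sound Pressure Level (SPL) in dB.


Given values:
  p = 5.027 Pa
  p_ref = 2e-05 Pa
Formula: SPL = 20 * log10(p / p_ref)
Compute ratio: p / p_ref = 5.027 / 2e-05 = 251350
Compute log10: log10(251350) = 5.400279
Multiply: SPL = 20 * 5.400279 = 108.01

108.01 dB


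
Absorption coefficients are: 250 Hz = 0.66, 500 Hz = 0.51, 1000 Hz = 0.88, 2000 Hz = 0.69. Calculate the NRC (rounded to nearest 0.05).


Given values:
  a_250 = 0.66, a_500 = 0.51
  a_1000 = 0.88, a_2000 = 0.69
Formula: NRC = (a250 + a500 + a1000 + a2000) / 4
Sum = 0.66 + 0.51 + 0.88 + 0.69 = 2.74
NRC = 2.74 / 4 = 0.685
Rounded to nearest 0.05: 0.7

0.7


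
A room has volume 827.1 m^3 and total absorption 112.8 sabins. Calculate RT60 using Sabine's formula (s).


Given values:
  V = 827.1 m^3
  A = 112.8 sabins
Formula: RT60 = 0.161 * V / A
Numerator: 0.161 * 827.1 = 133.1631
RT60 = 133.1631 / 112.8 = 1.181

1.181 s


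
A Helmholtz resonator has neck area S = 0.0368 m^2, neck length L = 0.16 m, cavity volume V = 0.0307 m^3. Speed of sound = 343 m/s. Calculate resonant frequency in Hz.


Given values:
  S = 0.0368 m^2, L = 0.16 m, V = 0.0307 m^3, c = 343 m/s
Formula: f = (c / (2*pi)) * sqrt(S / (V * L))
Compute V * L = 0.0307 * 0.16 = 0.004912
Compute S / (V * L) = 0.0368 / 0.004912 = 7.4919
Compute sqrt(7.4919) = 2.737134
Compute c / (2*pi) = 343 / 6.283185 = 54.590148
f = 54.590148 * 2.737134 = 149.42

149.42 Hz


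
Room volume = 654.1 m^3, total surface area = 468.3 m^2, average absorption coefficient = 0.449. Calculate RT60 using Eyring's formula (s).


Given values:
  V = 654.1 m^3, S = 468.3 m^2, alpha = 0.449
Formula: RT60 = 0.161 * V / (-S * ln(1 - alpha))
Compute ln(1 - 0.449) = ln(0.551) = -0.59602
Denominator: -468.3 * -0.59602 = 279.1162
Numerator: 0.161 * 654.1 = 105.3101
RT60 = 105.3101 / 279.1162 = 0.377

0.377 s


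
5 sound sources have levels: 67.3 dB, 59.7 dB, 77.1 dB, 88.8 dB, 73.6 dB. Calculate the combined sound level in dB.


Formula: L_total = 10 * log10( sum(10^(Li/10)) )
  Source 1: 10^(67.3/10) = 5370317.9637
  Source 2: 10^(59.7/10) = 933254.3008
  Source 3: 10^(77.1/10) = 51286138.3991
  Source 4: 10^(88.8/10) = 758577575.0292
  Source 5: 10^(73.6/10) = 22908676.5277
Sum of linear values = 839075962.2205
L_total = 10 * log10(839075962.2205) = 89.24

89.24 dB


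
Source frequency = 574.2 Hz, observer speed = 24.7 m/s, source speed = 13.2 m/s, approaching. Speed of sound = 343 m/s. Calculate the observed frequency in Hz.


Given values:
  f_s = 574.2 Hz, v_o = 24.7 m/s, v_s = 13.2 m/s
  Direction: approaching
Formula: f_o = f_s * (c + v_o) / (c - v_s)
Numerator: c + v_o = 343 + 24.7 = 367.7
Denominator: c - v_s = 343 - 13.2 = 329.8
f_o = 574.2 * 367.7 / 329.8 = 640.19

640.19 Hz


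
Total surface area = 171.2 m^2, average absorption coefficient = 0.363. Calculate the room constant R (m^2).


Given values:
  S = 171.2 m^2, alpha = 0.363
Formula: R = S * alpha / (1 - alpha)
Numerator: 171.2 * 0.363 = 62.1456
Denominator: 1 - 0.363 = 0.637
R = 62.1456 / 0.637 = 97.56

97.56 m^2


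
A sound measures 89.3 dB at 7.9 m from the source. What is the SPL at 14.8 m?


Given values:
  SPL1 = 89.3 dB, r1 = 7.9 m, r2 = 14.8 m
Formula: SPL2 = SPL1 - 20 * log10(r2 / r1)
Compute ratio: r2 / r1 = 14.8 / 7.9 = 1.8734
Compute log10: log10(1.8734) = 0.272631
Compute drop: 20 * 0.272631 = 5.4526
SPL2 = 89.3 - 5.4526 = 83.85

83.85 dB


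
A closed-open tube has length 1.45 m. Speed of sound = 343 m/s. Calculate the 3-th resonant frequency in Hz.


Given values:
  Tube type: closed-open, L = 1.45 m, c = 343 m/s, n = 3
Formula: f_n = (2n - 1) * c / (4 * L)
Compute 2n - 1 = 2*3 - 1 = 5
Compute 4 * L = 4 * 1.45 = 5.8
f = 5 * 343 / 5.8
f = 295.69

295.69 Hz


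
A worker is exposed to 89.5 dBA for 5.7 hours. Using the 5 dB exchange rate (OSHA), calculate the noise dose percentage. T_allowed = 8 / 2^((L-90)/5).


Given values:
  L = 89.5 dBA, T = 5.7 hours
Formula: T_allowed = 8 / 2^((L - 90) / 5)
Compute exponent: (89.5 - 90) / 5 = -0.1
Compute 2^(-0.1) = 0.933033
T_allowed = 8 / 0.933033 = 8.574188 hours
Dose = (T / T_allowed) * 100
Dose = (5.7 / 8.574188) * 100 = 66.48

66.48 %


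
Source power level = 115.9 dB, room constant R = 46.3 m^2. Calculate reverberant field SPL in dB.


Given values:
  Lw = 115.9 dB, R = 46.3 m^2
Formula: SPL = Lw + 10 * log10(4 / R)
Compute 4 / R = 4 / 46.3 = 0.086393
Compute 10 * log10(0.086393) = -10.6352
SPL = 115.9 + (-10.6352) = 105.26

105.26 dB


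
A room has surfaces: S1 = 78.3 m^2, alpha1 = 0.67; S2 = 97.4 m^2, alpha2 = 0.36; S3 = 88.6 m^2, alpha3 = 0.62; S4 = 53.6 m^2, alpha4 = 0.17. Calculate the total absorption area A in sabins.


Given surfaces:
  Surface 1: 78.3 * 0.67 = 52.461
  Surface 2: 97.4 * 0.36 = 35.064
  Surface 3: 88.6 * 0.62 = 54.932
  Surface 4: 53.6 * 0.17 = 9.112
Formula: A = sum(Si * alpha_i)
A = 52.461 + 35.064 + 54.932 + 9.112
A = 151.57

151.57 sabins


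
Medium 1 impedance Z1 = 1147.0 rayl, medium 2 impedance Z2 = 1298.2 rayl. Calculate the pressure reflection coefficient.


Given values:
  Z1 = 1147.0 rayl, Z2 = 1298.2 rayl
Formula: R = (Z2 - Z1) / (Z2 + Z1)
Numerator: Z2 - Z1 = 1298.2 - 1147.0 = 151.2
Denominator: Z2 + Z1 = 1298.2 + 1147.0 = 2445.2
R = 151.2 / 2445.2 = 0.0618

0.0618


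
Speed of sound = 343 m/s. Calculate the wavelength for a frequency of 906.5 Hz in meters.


Given values:
  c = 343 m/s, f = 906.5 Hz
Formula: lambda = c / f
lambda = 343 / 906.5
lambda = 0.3784

0.3784 m


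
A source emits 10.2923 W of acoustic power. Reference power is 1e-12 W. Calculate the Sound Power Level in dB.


Given values:
  W = 10.2923 W
  W_ref = 1e-12 W
Formula: SWL = 10 * log10(W / W_ref)
Compute ratio: W / W_ref = 10292300000000
Compute log10: log10(10292300000000) = 13.012512
Multiply: SWL = 10 * 13.012512 = 130.13

130.13 dB


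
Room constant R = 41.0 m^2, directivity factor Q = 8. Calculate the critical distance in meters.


Given values:
  R = 41.0 m^2, Q = 8
Formula: d_c = 0.141 * sqrt(Q * R)
Compute Q * R = 8 * 41.0 = 328.0
Compute sqrt(328.0) = 18.1108
d_c = 0.141 * 18.1108 = 2.554

2.554 m


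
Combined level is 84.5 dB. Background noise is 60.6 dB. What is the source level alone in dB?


Given values:
  L_total = 84.5 dB, L_bg = 60.6 dB
Formula: L_source = 10 * log10(10^(L_total/10) - 10^(L_bg/10))
Convert to linear:
  10^(84.5/10) = 281838293.1264
  10^(60.6/10) = 1148153.6215
Difference: 281838293.1264 - 1148153.6215 = 280690139.5049
L_source = 10 * log10(280690139.5049) = 84.48

84.48 dB


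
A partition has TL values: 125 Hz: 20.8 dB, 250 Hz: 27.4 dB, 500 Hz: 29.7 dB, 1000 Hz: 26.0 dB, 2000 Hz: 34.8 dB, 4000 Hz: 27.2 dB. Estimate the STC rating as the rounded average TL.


Given TL values at each frequency:
  125 Hz: 20.8 dB
  250 Hz: 27.4 dB
  500 Hz: 29.7 dB
  1000 Hz: 26.0 dB
  2000 Hz: 34.8 dB
  4000 Hz: 27.2 dB
Formula: STC ~ round(average of TL values)
Sum = 20.8 + 27.4 + 29.7 + 26.0 + 34.8 + 27.2 = 165.9
Average = 165.9 / 6 = 27.65
Rounded: 28

28


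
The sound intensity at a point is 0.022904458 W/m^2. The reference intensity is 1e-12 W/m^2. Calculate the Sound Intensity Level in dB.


Given values:
  I = 0.022904458 W/m^2
  I_ref = 1e-12 W/m^2
Formula: SIL = 10 * log10(I / I_ref)
Compute ratio: I / I_ref = 22904458000
Compute log10: log10(22904458000) = 10.35992
Multiply: SIL = 10 * 10.35992 = 103.6

103.6 dB


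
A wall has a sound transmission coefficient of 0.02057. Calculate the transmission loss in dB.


Given values:
  tau = 0.02057
Formula: TL = 10 * log10(1 / tau)
Compute 1 / tau = 1 / 0.02057 = 48.6145
Compute log10(48.6145) = 1.686766
TL = 10 * 1.686766 = 16.87

16.87 dB


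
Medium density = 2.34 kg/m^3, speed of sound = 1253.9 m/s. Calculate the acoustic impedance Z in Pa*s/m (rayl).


Given values:
  rho = 2.34 kg/m^3
  c = 1253.9 m/s
Formula: Z = rho * c
Z = 2.34 * 1253.9
Z = 2934.13

2934.13 rayl


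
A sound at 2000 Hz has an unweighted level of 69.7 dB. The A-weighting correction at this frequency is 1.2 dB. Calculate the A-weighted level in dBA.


Given values:
  SPL = 69.7 dB
  A-weighting at 2000 Hz = 1.2 dB
Formula: L_A = SPL + A_weight
L_A = 69.7 + (1.2)
L_A = 70.9

70.9 dBA


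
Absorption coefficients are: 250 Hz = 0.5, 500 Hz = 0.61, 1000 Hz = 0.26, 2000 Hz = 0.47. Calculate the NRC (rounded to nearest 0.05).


Given values:
  a_250 = 0.5, a_500 = 0.61
  a_1000 = 0.26, a_2000 = 0.47
Formula: NRC = (a250 + a500 + a1000 + a2000) / 4
Sum = 0.5 + 0.61 + 0.26 + 0.47 = 1.84
NRC = 1.84 / 4 = 0.46
Rounded to nearest 0.05: 0.45

0.45


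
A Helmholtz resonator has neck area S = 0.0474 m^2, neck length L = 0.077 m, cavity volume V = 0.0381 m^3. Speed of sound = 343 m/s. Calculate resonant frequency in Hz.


Given values:
  S = 0.0474 m^2, L = 0.077 m, V = 0.0381 m^3, c = 343 m/s
Formula: f = (c / (2*pi)) * sqrt(S / (V * L))
Compute V * L = 0.0381 * 0.077 = 0.0029337
Compute S / (V * L) = 0.0474 / 0.0029337 = 16.1571
Compute sqrt(16.1571) = 4.01959
Compute c / (2*pi) = 343 / 6.283185 = 54.590148
f = 54.590148 * 4.01959 = 219.43

219.43 Hz


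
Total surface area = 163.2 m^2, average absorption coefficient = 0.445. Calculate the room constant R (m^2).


Given values:
  S = 163.2 m^2, alpha = 0.445
Formula: R = S * alpha / (1 - alpha)
Numerator: 163.2 * 0.445 = 72.624
Denominator: 1 - 0.445 = 0.555
R = 72.624 / 0.555 = 130.85

130.85 m^2


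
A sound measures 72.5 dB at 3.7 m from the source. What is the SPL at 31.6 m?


Given values:
  SPL1 = 72.5 dB, r1 = 3.7 m, r2 = 31.6 m
Formula: SPL2 = SPL1 - 20 * log10(r2 / r1)
Compute ratio: r2 / r1 = 31.6 / 3.7 = 8.5405
Compute log10: log10(8.5405) = 0.931483
Compute drop: 20 * 0.931483 = 18.6297
SPL2 = 72.5 - 18.6297 = 53.87

53.87 dB


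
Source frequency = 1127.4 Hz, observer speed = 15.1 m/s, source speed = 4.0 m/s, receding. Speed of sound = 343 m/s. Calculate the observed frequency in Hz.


Given values:
  f_s = 1127.4 Hz, v_o = 15.1 m/s, v_s = 4.0 m/s
  Direction: receding
Formula: f_o = f_s * (c - v_o) / (c + v_s)
Numerator: c - v_o = 343 - 15.1 = 327.9
Denominator: c + v_s = 343 + 4.0 = 347.0
f_o = 1127.4 * 327.9 / 347.0 = 1065.34

1065.34 Hz


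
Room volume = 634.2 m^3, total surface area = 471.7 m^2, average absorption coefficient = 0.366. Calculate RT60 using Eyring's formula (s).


Given values:
  V = 634.2 m^3, S = 471.7 m^2, alpha = 0.366
Formula: RT60 = 0.161 * V / (-S * ln(1 - alpha))
Compute ln(1 - 0.366) = ln(0.634) = -0.455706
Denominator: -471.7 * -0.455706 = 214.9565
Numerator: 0.161 * 634.2 = 102.1062
RT60 = 102.1062 / 214.9565 = 0.475

0.475 s


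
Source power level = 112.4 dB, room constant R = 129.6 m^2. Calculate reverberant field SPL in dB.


Given values:
  Lw = 112.4 dB, R = 129.6 m^2
Formula: SPL = Lw + 10 * log10(4 / R)
Compute 4 / R = 4 / 129.6 = 0.030864
Compute 10 * log10(0.030864) = -15.1055
SPL = 112.4 + (-15.1055) = 97.29

97.29 dB


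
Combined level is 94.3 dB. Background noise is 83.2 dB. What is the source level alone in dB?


Given values:
  L_total = 94.3 dB, L_bg = 83.2 dB
Formula: L_source = 10 * log10(10^(L_total/10) - 10^(L_bg/10))
Convert to linear:
  10^(94.3/10) = 2691534803.9269
  10^(83.2/10) = 208929613.0854
Difference: 2691534803.9269 - 208929613.0854 = 2482605190.8415
L_source = 10 * log10(2482605190.8415) = 93.95

93.95 dB


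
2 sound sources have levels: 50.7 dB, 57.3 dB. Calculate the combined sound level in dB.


Formula: L_total = 10 * log10( sum(10^(Li/10)) )
  Source 1: 10^(50.7/10) = 117489.7555
  Source 2: 10^(57.3/10) = 537031.7964
Sum of linear values = 654521.5519
L_total = 10 * log10(654521.5519) = 58.16

58.16 dB


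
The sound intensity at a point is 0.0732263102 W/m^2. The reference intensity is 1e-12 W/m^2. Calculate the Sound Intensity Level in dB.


Given values:
  I = 0.0732263102 W/m^2
  I_ref = 1e-12 W/m^2
Formula: SIL = 10 * log10(I / I_ref)
Compute ratio: I / I_ref = 73226310200
Compute log10: log10(73226310200) = 10.864667
Multiply: SIL = 10 * 10.864667 = 108.65

108.65 dB


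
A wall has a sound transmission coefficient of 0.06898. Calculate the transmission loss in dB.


Given values:
  tau = 0.06898
Formula: TL = 10 * log10(1 / tau)
Compute 1 / tau = 1 / 0.06898 = 14.497
Compute log10(14.497) = 1.161278
TL = 10 * 1.161278 = 11.61

11.61 dB


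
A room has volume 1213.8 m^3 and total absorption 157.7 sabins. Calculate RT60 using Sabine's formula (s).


Given values:
  V = 1213.8 m^3
  A = 157.7 sabins
Formula: RT60 = 0.161 * V / A
Numerator: 0.161 * 1213.8 = 195.4218
RT60 = 195.4218 / 157.7 = 1.239

1.239 s


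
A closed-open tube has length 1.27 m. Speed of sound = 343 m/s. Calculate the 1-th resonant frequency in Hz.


Given values:
  Tube type: closed-open, L = 1.27 m, c = 343 m/s, n = 1
Formula: f_n = (2n - 1) * c / (4 * L)
Compute 2n - 1 = 2*1 - 1 = 1
Compute 4 * L = 4 * 1.27 = 5.08
f = 1 * 343 / 5.08
f = 67.52

67.52 Hz


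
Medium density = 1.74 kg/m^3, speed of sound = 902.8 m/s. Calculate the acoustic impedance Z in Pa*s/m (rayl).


Given values:
  rho = 1.74 kg/m^3
  c = 902.8 m/s
Formula: Z = rho * c
Z = 1.74 * 902.8
Z = 1570.87

1570.87 rayl


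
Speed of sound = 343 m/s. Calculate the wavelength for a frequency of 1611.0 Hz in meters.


Given values:
  c = 343 m/s, f = 1611.0 Hz
Formula: lambda = c / f
lambda = 343 / 1611.0
lambda = 0.2129

0.2129 m


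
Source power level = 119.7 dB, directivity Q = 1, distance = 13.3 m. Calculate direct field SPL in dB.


Given values:
  Lw = 119.7 dB, Q = 1, r = 13.3 m
Formula: SPL = Lw + 10 * log10(Q / (4 * pi * r^2))
Compute 4 * pi * r^2 = 4 * pi * 13.3^2 = 2222.8653
Compute Q / denom = 1 / 2222.8653 = 0.00044987
Compute 10 * log10(0.00044987) = -33.4691
SPL = 119.7 + (-33.4691) = 86.23

86.23 dB


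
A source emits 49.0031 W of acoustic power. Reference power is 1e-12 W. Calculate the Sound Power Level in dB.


Given values:
  W = 49.0031 W
  W_ref = 1e-12 W
Formula: SWL = 10 * log10(W / W_ref)
Compute ratio: W / W_ref = 49003100000000
Compute log10: log10(49003100000000) = 13.690224
Multiply: SWL = 10 * 13.690224 = 136.9

136.9 dB


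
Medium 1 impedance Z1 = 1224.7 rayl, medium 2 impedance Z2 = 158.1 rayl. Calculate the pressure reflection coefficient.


Given values:
  Z1 = 1224.7 rayl, Z2 = 158.1 rayl
Formula: R = (Z2 - Z1) / (Z2 + Z1)
Numerator: Z2 - Z1 = 158.1 - 1224.7 = -1066.6
Denominator: Z2 + Z1 = 158.1 + 1224.7 = 1382.8
R = -1066.6 / 1382.8 = -0.7713

-0.7713


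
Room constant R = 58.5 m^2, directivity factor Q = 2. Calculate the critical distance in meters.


Given values:
  R = 58.5 m^2, Q = 2
Formula: d_c = 0.141 * sqrt(Q * R)
Compute Q * R = 2 * 58.5 = 117.0
Compute sqrt(117.0) = 10.8167
d_c = 0.141 * 10.8167 = 1.525

1.525 m


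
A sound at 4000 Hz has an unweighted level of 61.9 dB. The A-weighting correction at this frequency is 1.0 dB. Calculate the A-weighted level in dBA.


Given values:
  SPL = 61.9 dB
  A-weighting at 4000 Hz = 1.0 dB
Formula: L_A = SPL + A_weight
L_A = 61.9 + (1.0)
L_A = 62.9

62.9 dBA


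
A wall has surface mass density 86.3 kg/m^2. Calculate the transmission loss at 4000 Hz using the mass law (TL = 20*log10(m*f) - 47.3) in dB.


Given values:
  m = 86.3 kg/m^2, f = 4000 Hz
Formula: TL = 20 * log10(m * f) - 47.3
Compute m * f = 86.3 * 4000 = 345200.0
Compute log10(345200.0) = 5.538071
Compute 20 * 5.538071 = 110.7614
TL = 110.7614 - 47.3 = 63.46

63.46 dB


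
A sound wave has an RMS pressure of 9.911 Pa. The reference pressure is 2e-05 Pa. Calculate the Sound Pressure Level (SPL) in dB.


Given values:
  p = 9.911 Pa
  p_ref = 2e-05 Pa
Formula: SPL = 20 * log10(p / p_ref)
Compute ratio: p / p_ref = 9.911 / 2e-05 = 495550
Compute log10: log10(495550) = 5.695087
Multiply: SPL = 20 * 5.695087 = 113.9

113.9 dB


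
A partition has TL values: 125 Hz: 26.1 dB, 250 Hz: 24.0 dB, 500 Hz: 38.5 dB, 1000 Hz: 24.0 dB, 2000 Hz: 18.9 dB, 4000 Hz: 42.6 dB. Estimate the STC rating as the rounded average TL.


Given TL values at each frequency:
  125 Hz: 26.1 dB
  250 Hz: 24.0 dB
  500 Hz: 38.5 dB
  1000 Hz: 24.0 dB
  2000 Hz: 18.9 dB
  4000 Hz: 42.6 dB
Formula: STC ~ round(average of TL values)
Sum = 26.1 + 24.0 + 38.5 + 24.0 + 18.9 + 42.6 = 174.1
Average = 174.1 / 6 = 29.02
Rounded: 29

29


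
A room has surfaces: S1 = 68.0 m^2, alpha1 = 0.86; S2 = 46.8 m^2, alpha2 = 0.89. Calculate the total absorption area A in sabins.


Given surfaces:
  Surface 1: 68.0 * 0.86 = 58.48
  Surface 2: 46.8 * 0.89 = 41.652
Formula: A = sum(Si * alpha_i)
A = 58.48 + 41.652
A = 100.13

100.13 sabins


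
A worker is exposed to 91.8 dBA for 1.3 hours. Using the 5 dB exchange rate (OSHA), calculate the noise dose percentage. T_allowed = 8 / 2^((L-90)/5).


Given values:
  L = 91.8 dBA, T = 1.3 hours
Formula: T_allowed = 8 / 2^((L - 90) / 5)
Compute exponent: (91.8 - 90) / 5 = 0.36
Compute 2^(0.36) = 1.283426
T_allowed = 8 / 1.283426 = 6.233316 hours
Dose = (T / T_allowed) * 100
Dose = (1.3 / 6.233316) * 100 = 20.86

20.86 %


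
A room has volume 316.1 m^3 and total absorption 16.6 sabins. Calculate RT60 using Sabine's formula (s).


Given values:
  V = 316.1 m^3
  A = 16.6 sabins
Formula: RT60 = 0.161 * V / A
Numerator: 0.161 * 316.1 = 50.8921
RT60 = 50.8921 / 16.6 = 3.066

3.066 s


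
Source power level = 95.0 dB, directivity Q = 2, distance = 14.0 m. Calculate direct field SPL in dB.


Given values:
  Lw = 95.0 dB, Q = 2, r = 14.0 m
Formula: SPL = Lw + 10 * log10(Q / (4 * pi * r^2))
Compute 4 * pi * r^2 = 4 * pi * 14.0^2 = 2463.0086
Compute Q / denom = 2 / 2463.0086 = 0.00081202
Compute 10 * log10(0.00081202) = -30.9043
SPL = 95.0 + (-30.9043) = 64.1

64.1 dB


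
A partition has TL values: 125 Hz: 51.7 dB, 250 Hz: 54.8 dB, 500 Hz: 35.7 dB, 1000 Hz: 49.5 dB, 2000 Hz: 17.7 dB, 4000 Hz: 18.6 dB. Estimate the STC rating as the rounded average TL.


Given TL values at each frequency:
  125 Hz: 51.7 dB
  250 Hz: 54.8 dB
  500 Hz: 35.7 dB
  1000 Hz: 49.5 dB
  2000 Hz: 17.7 dB
  4000 Hz: 18.6 dB
Formula: STC ~ round(average of TL values)
Sum = 51.7 + 54.8 + 35.7 + 49.5 + 17.7 + 18.6 = 228.0
Average = 228.0 / 6 = 38.0
Rounded: 38

38


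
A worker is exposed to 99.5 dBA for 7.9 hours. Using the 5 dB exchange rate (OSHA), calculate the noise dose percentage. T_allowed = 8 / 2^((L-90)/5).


Given values:
  L = 99.5 dBA, T = 7.9 hours
Formula: T_allowed = 8 / 2^((L - 90) / 5)
Compute exponent: (99.5 - 90) / 5 = 1.9
Compute 2^(1.9) = 3.732132
T_allowed = 8 / 3.732132 = 2.143547 hours
Dose = (T / T_allowed) * 100
Dose = (7.9 / 2.143547) * 100 = 368.55

368.55 %


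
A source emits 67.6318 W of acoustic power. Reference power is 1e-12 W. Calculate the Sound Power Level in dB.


Given values:
  W = 67.6318 W
  W_ref = 1e-12 W
Formula: SWL = 10 * log10(W / W_ref)
Compute ratio: W / W_ref = 67631800000000
Compute log10: log10(67631800000000) = 13.830151
Multiply: SWL = 10 * 13.830151 = 138.3

138.3 dB


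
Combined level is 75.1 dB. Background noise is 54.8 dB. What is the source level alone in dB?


Given values:
  L_total = 75.1 dB, L_bg = 54.8 dB
Formula: L_source = 10 * log10(10^(L_total/10) - 10^(L_bg/10))
Convert to linear:
  10^(75.1/10) = 32359365.693
  10^(54.8/10) = 301995.172
Difference: 32359365.693 - 301995.172 = 32057370.521
L_source = 10 * log10(32057370.521) = 75.06

75.06 dB


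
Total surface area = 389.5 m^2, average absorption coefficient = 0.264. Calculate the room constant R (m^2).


Given values:
  S = 389.5 m^2, alpha = 0.264
Formula: R = S * alpha / (1 - alpha)
Numerator: 389.5 * 0.264 = 102.828
Denominator: 1 - 0.264 = 0.736
R = 102.828 / 0.736 = 139.71

139.71 m^2


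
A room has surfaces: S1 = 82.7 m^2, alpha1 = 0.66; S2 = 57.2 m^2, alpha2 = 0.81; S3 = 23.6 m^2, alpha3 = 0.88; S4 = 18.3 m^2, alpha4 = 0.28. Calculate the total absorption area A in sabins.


Given surfaces:
  Surface 1: 82.7 * 0.66 = 54.582
  Surface 2: 57.2 * 0.81 = 46.332
  Surface 3: 23.6 * 0.88 = 20.768
  Surface 4: 18.3 * 0.28 = 5.124
Formula: A = sum(Si * alpha_i)
A = 54.582 + 46.332 + 20.768 + 5.124
A = 126.81

126.81 sabins


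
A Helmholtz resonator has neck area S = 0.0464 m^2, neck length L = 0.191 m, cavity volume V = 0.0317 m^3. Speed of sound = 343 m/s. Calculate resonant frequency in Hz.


Given values:
  S = 0.0464 m^2, L = 0.191 m, V = 0.0317 m^3, c = 343 m/s
Formula: f = (c / (2*pi)) * sqrt(S / (V * L))
Compute V * L = 0.0317 * 0.191 = 0.0060547
Compute S / (V * L) = 0.0464 / 0.0060547 = 7.6635
Compute sqrt(7.6635) = 2.768303
Compute c / (2*pi) = 343 / 6.283185 = 54.590148
f = 54.590148 * 2.768303 = 151.12

151.12 Hz


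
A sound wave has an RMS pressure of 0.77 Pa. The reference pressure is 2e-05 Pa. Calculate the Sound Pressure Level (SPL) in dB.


Given values:
  p = 0.77 Pa
  p_ref = 2e-05 Pa
Formula: SPL = 20 * log10(p / p_ref)
Compute ratio: p / p_ref = 0.77 / 2e-05 = 38500
Compute log10: log10(38500) = 4.585461
Multiply: SPL = 20 * 4.585461 = 91.71

91.71 dB


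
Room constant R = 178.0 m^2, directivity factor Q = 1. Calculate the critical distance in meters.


Given values:
  R = 178.0 m^2, Q = 1
Formula: d_c = 0.141 * sqrt(Q * R)
Compute Q * R = 1 * 178.0 = 178.0
Compute sqrt(178.0) = 13.3417
d_c = 0.141 * 13.3417 = 1.881

1.881 m


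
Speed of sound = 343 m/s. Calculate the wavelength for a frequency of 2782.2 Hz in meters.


Given values:
  c = 343 m/s, f = 2782.2 Hz
Formula: lambda = c / f
lambda = 343 / 2782.2
lambda = 0.1233

0.1233 m


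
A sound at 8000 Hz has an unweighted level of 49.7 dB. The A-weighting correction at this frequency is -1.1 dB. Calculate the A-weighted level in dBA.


Given values:
  SPL = 49.7 dB
  A-weighting at 8000 Hz = -1.1 dB
Formula: L_A = SPL + A_weight
L_A = 49.7 + (-1.1)
L_A = 48.6

48.6 dBA


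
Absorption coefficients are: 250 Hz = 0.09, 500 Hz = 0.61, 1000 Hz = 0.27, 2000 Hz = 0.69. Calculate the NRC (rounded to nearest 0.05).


Given values:
  a_250 = 0.09, a_500 = 0.61
  a_1000 = 0.27, a_2000 = 0.69
Formula: NRC = (a250 + a500 + a1000 + a2000) / 4
Sum = 0.09 + 0.61 + 0.27 + 0.69 = 1.66
NRC = 1.66 / 4 = 0.415
Rounded to nearest 0.05: 0.4

0.4


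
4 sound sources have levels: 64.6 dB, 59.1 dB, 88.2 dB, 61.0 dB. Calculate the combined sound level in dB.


Formula: L_total = 10 * log10( sum(10^(Li/10)) )
  Source 1: 10^(64.6/10) = 2884031.5031
  Source 2: 10^(59.1/10) = 812830.5162
  Source 3: 10^(88.2/10) = 660693448.0076
  Source 4: 10^(61.0/10) = 1258925.4118
Sum of linear values = 665649235.4387
L_total = 10 * log10(665649235.4387) = 88.23

88.23 dB


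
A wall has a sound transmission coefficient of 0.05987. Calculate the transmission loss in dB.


Given values:
  tau = 0.05987
Formula: TL = 10 * log10(1 / tau)
Compute 1 / tau = 1 / 0.05987 = 16.7029
Compute log10(16.7029) = 1.222792
TL = 10 * 1.222792 = 12.23

12.23 dB


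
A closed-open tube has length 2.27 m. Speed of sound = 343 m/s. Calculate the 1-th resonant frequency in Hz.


Given values:
  Tube type: closed-open, L = 2.27 m, c = 343 m/s, n = 1
Formula: f_n = (2n - 1) * c / (4 * L)
Compute 2n - 1 = 2*1 - 1 = 1
Compute 4 * L = 4 * 2.27 = 9.08
f = 1 * 343 / 9.08
f = 37.78

37.78 Hz


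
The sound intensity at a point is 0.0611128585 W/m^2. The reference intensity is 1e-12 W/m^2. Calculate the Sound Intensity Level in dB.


Given values:
  I = 0.0611128585 W/m^2
  I_ref = 1e-12 W/m^2
Formula: SIL = 10 * log10(I / I_ref)
Compute ratio: I / I_ref = 61112858500
Compute log10: log10(61112858500) = 10.786133
Multiply: SIL = 10 * 10.786133 = 107.86

107.86 dB


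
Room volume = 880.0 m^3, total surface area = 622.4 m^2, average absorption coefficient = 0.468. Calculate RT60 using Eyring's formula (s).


Given values:
  V = 880.0 m^3, S = 622.4 m^2, alpha = 0.468
Formula: RT60 = 0.161 * V / (-S * ln(1 - alpha))
Compute ln(1 - 0.468) = ln(0.532) = -0.631112
Denominator: -622.4 * -0.631112 = 392.8041
Numerator: 0.161 * 880.0 = 141.68
RT60 = 141.68 / 392.8041 = 0.361

0.361 s


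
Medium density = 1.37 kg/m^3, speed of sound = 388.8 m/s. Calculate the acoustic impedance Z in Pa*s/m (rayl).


Given values:
  rho = 1.37 kg/m^3
  c = 388.8 m/s
Formula: Z = rho * c
Z = 1.37 * 388.8
Z = 532.66

532.66 rayl


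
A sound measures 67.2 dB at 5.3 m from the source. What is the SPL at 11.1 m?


Given values:
  SPL1 = 67.2 dB, r1 = 5.3 m, r2 = 11.1 m
Formula: SPL2 = SPL1 - 20 * log10(r2 / r1)
Compute ratio: r2 / r1 = 11.1 / 5.3 = 2.0943
Compute log10: log10(2.0943) = 0.321039
Compute drop: 20 * 0.321039 = 6.4208
SPL2 = 67.2 - 6.4208 = 60.78

60.78 dB


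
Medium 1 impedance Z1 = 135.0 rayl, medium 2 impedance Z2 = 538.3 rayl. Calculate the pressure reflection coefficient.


Given values:
  Z1 = 135.0 rayl, Z2 = 538.3 rayl
Formula: R = (Z2 - Z1) / (Z2 + Z1)
Numerator: Z2 - Z1 = 538.3 - 135.0 = 403.3
Denominator: Z2 + Z1 = 538.3 + 135.0 = 673.3
R = 403.3 / 673.3 = 0.599

0.599


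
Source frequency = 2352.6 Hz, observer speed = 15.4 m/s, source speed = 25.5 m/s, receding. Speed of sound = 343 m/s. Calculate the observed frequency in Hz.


Given values:
  f_s = 2352.6 Hz, v_o = 15.4 m/s, v_s = 25.5 m/s
  Direction: receding
Formula: f_o = f_s * (c - v_o) / (c + v_s)
Numerator: c - v_o = 343 - 15.4 = 327.6
Denominator: c + v_s = 343 + 25.5 = 368.5
f_o = 2352.6 * 327.6 / 368.5 = 2091.48

2091.48 Hz


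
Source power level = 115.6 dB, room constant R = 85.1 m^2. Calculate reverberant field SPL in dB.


Given values:
  Lw = 115.6 dB, R = 85.1 m^2
Formula: SPL = Lw + 10 * log10(4 / R)
Compute 4 / R = 4 / 85.1 = 0.047004
Compute 10 * log10(0.047004) = -13.2787
SPL = 115.6 + (-13.2787) = 102.32

102.32 dB


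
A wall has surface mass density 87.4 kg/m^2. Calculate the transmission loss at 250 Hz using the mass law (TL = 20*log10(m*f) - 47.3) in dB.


Given values:
  m = 87.4 kg/m^2, f = 250 Hz
Formula: TL = 20 * log10(m * f) - 47.3
Compute m * f = 87.4 * 250 = 21850.0
Compute log10(21850.0) = 4.339451
Compute 20 * 4.339451 = 86.789
TL = 86.789 - 47.3 = 39.49

39.49 dB


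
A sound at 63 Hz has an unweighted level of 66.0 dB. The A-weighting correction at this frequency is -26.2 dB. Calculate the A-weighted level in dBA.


Given values:
  SPL = 66.0 dB
  A-weighting at 63 Hz = -26.2 dB
Formula: L_A = SPL + A_weight
L_A = 66.0 + (-26.2)
L_A = 39.8

39.8 dBA
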